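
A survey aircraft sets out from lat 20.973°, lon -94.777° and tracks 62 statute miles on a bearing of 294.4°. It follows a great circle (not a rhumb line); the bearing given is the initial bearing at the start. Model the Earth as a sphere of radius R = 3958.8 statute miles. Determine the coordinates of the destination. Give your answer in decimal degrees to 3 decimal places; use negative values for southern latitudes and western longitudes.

Angular distance δ = d/R = 62 / 3958.8 = 0.015661 rad.
With φ₁ = 20.973° = 0.366048 rad and θ = 294.4° = 5.138249 rad:
Applying the spherical law of cosines for sides, sin φ₂ = sin φ₁ cos δ + cos φ₁ sin δ cos θ = 0.363925, so φ₂ = 21.341°.
Δλ = atan2( sin θ sin δ cos φ₁ , cos δ − sin φ₁ sin φ₂ ) = atan2(-0.013317, 0.869618) = -0.015312 rad = -0.877°.
λ₂ = -94.777° + -0.877° = -95.654°.

latitude 21.341°, longitude -95.654°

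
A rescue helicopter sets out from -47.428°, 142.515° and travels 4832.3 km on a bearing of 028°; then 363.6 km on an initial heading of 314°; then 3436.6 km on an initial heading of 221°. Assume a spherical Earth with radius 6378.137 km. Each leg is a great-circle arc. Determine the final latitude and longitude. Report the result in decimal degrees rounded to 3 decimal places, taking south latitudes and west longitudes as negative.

latitude -27.312°, longitude 136.869°

Apply the spherical direct solution leg by leg, carrying full precision between legs.
Leg 1: from (-47.428°, 142.515°), δ = 4832.3/6378.137 = 0.757635 rad, θ = 28° → φ = -7.152°, λ = 161.490°.
Leg 2: from (-7.152°, 161.490°), δ = 363.6/6378.137 = 0.057007 rad, θ = 314° → φ = -4.878°, λ = 159.132°.
Leg 3: from (-4.878°, 159.132°), δ = 3436.6/6378.137 = 0.538809 rad, θ = 221° → φ = -27.312°, λ = 136.869°.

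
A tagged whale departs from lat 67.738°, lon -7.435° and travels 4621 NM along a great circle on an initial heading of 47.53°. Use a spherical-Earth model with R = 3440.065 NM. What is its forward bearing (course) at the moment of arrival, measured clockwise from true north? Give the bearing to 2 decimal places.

final bearing 161.68°

Angular distance δ = d/R = 4621 / 3440.065 = 1.343289 rad.
Start latitude φ₁ = 1.182251 rad; initial bearing θ = 0.829555 rad.
Destination latitude: φ₂ = arcsin( sin φ₁ cos δ + cos φ₁ sin δ cos θ ) = arcsin(0.457942) = 27.254°.
Then Δλ = atan2(0.272245, -0.198258) = 2.200220 rad, from sin θ sin δ cos φ₁ over cos δ − sin φ₁ sin φ₂.
λ₂ = λ₁ + Δλ = 118.628°.
The forward bearing on arrival equals the back-azimuth from the destination plus 180°.
Back-azimuth from P₂ (27.25°, 118.63°) to P₁ (67.74°, -7.43°), with Δλ' = λ₁ − λ₂ = -126.06°: atan2( sin Δλ' cos φ₁ , cos φ₂ sin φ₁ − sin φ₂ cos φ₁ cos Δλ' ) = 341.68°.
Final bearing = (341.68° + 180°) mod 360° = 161.68°.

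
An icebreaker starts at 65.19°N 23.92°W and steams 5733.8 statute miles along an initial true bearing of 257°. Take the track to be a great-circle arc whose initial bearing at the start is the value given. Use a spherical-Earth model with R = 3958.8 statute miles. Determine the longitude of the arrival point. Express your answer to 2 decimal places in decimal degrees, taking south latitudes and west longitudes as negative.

longitude -99.21°

δ = 5733.8/3958.8 = 1.448368 rad (82.9854°).
Converting: φ₁ = 1.137780 rad, θ = 4.485496 rad.
Applying the spherical law of cosines for sides, sin φ₂ = sin φ₁ cos δ + cos φ₁ sin δ cos θ = 0.017166, so φ₂ = 0.98°.
Δλ = atan2( sin θ sin δ cos φ₁ , cos δ − sin φ₁ sin φ₂ ) = atan2(-0.405796, 0.106541) = -1.314043 rad = -75.29°.
Hence λ₂ = -23.92° + -75.29° = -99.21°.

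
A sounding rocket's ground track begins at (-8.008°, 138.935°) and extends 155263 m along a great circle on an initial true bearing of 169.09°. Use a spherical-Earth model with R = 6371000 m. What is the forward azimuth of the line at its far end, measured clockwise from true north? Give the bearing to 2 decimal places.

final bearing 169.05°

Angular distance δ = d/R = 155263 / 6371000 = 0.024370 rad.
Converting: φ₁ = -0.139766 rad, θ = 2.951177 rad.
Destination latitude: φ₂ = arcsin( sin φ₁ cos δ + cos φ₁ sin δ cos θ ) = arcsin(-0.162964) = -9.379°.
Then Δλ = atan2(0.004567, 0.977000) = 0.004675 rad, from sin θ sin δ cos φ₁ over cos δ − sin φ₁ sin φ₂.
Hence λ₂ = 138.935° + 0.268° = 139.203°.
The forward bearing on arrival equals the back-azimuth from the destination plus 180°.
Back-azimuth from P₂ (-9.38°, 139.20°) to P₁ (-8.01°, 138.94°), with Δλ' = λ₁ − λ₂ = -0.27°: atan2( sin Δλ' cos φ₁ , cos φ₂ sin φ₁ − sin φ₂ cos φ₁ cos Δλ' ) = 349.05°.
Final bearing = (349.05° + 180°) mod 360° = 169.05°.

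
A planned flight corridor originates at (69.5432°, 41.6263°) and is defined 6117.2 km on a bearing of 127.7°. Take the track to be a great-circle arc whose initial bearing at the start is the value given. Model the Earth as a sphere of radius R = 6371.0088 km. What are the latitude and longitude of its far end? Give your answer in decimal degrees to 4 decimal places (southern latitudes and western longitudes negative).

latitude 21.2306°, longitude 85.6883°

Angular distance δ = d/R = 6117.2 / 6371.0088 = 0.960162 rad.
With φ₁ = 69.5432° = 1.213758 rad and θ = 127.7° = 2.228785 rad:
Applying the spherical law of cosines for sides, sin φ₂ = sin φ₁ cos δ + cos φ₁ sin δ cos θ = 0.362122, so φ₂ = 21.2306°.
Δλ = atan2( sin θ sin δ cos φ₁ , cos δ − sin φ₁ sin φ₂ ) = atan2(0.226560, 0.234102) = 0.769026 rad = 44.0620°.
λ₂ = λ₁ + Δλ = 85.6883°.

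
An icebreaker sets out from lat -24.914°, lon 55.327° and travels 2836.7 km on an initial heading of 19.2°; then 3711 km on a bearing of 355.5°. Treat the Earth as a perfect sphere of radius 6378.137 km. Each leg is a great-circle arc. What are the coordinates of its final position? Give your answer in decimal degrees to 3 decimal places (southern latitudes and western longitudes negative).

latitude 32.546°, longitude 60.530°

Apply the spherical direct solution leg by leg, carrying full precision between legs.
Leg 1: from (-24.914°, 55.327°), δ = 2836.7/6378.137 = 0.444754 rad, θ = 19.2° → φ = -0.675°, λ = 63.462°.
Leg 2: from (-0.675°, 63.462°), δ = 3711/6378.137 = 0.581831 rad, θ = 355.5° → φ = 32.546°, λ = 60.530°.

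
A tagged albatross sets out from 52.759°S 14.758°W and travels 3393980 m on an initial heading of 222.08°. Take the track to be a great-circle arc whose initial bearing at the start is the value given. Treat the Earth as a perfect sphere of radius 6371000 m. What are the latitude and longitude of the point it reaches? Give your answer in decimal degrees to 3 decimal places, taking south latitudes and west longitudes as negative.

latitude -66.050°, longitude -71.737°

Angular distance δ = d/R = 3393980 / 6371000 = 0.532723 rad.
Start latitude φ₁ = -0.920818 rad; initial bearing θ = 3.876027 rad.
sin φ₂ = sin φ₁ cos δ + cos φ₁ sin δ cos θ = (-0.796097)(0.861427) + (0.605169)(0.507881)(-0.742210) = -0.913901
φ₂ = asin(-0.913901) = -1.152792 rad = -66.050°.
Then Δλ = atan2(-0.205979, 0.133873) = -0.994464 rad, from sin θ sin δ cos φ₁ over cos δ − sin φ₁ sin φ₂.
λ₂ = -14.758° + -56.979° = -71.737°.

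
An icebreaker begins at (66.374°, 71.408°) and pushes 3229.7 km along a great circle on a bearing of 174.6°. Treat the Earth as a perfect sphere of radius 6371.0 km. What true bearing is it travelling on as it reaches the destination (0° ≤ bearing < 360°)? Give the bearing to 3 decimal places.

Angular distance δ = d/R = 3229.7 / 6371 = 0.506938 rad.
Converting: φ₁ = 1.158445 rad, θ = 3.047345 rad.
Destination latitude: φ₂ = arcsin( sin φ₁ cos δ + cos φ₁ sin δ cos θ ) = arcsin(0.607249) = 37.391°.
Δλ = atan2( sin θ sin δ cos φ₁ , cos δ − sin φ₁ sin φ₂ ) = atan2(0.018311, 0.317885) = 0.057539 rad = 3.297°.
Hence λ₂ = 71.408° + 3.297° = 74.705°.
The forward bearing on arrival equals the back-azimuth from the destination plus 180°.
Back-azimuth from P₂ (37.391°, 74.705°) to P₁ (66.374°, 71.408°), with Δλ' = λ₁ − λ₂ = -3.297°: atan2( sin Δλ' cos φ₁ , cos φ₂ sin φ₁ − sin φ₂ cos φ₁ cos Δλ' ) = 357.279°.
Final bearing = (357.279° + 180°) mod 360° = 177.279°.

final bearing 177.279°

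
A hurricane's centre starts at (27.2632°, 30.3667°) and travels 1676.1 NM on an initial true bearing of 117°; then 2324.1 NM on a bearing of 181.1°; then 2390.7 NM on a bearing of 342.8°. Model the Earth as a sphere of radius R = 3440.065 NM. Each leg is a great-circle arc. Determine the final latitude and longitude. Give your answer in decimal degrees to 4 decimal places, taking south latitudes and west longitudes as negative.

Apply the spherical direct solution leg by leg, carrying full precision between legs.
Leg 1: from (27.2632°, 30.3667°), δ = 1676.1/3440.065 = 0.487229 rad, θ = 117° → φ = 12.4646°, λ = 55.6580°.
Leg 2: from (12.4646°, 55.6580°), δ = 2324.1/3440.065 = 0.675598 rad, θ = 181.1° → φ = -26.2371°, λ = 54.8911°.
Leg 3: from (-26.2371°, 54.8911°), δ = 2390.7/3440.065 = 0.694958 rad, θ = 342.8° → φ = 12.0716°, λ = 43.7259°.

latitude 12.0716°, longitude 43.7259°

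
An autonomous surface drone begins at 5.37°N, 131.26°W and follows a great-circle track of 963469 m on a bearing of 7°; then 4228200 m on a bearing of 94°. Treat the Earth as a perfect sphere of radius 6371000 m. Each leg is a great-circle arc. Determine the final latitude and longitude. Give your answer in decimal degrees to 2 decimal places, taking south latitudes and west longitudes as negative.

latitude 8.54°, longitude -91.76°

Apply the spherical direct solution leg by leg, carrying full precision between legs.
Leg 1: from (5.37°, -131.26°), δ = 963469/6371000 = 0.151227 rad, θ = 7° → φ = 13.97°, λ = -130.18°.
Leg 2: from (13.97°, -130.18°), δ = 4228200/6371000 = 0.663663 rad, θ = 94° → φ = 8.54°, λ = -91.76°.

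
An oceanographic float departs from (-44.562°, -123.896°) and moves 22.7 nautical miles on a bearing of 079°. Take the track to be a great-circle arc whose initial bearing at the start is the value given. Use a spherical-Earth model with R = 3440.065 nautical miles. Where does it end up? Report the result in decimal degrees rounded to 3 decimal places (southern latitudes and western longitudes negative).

The arc subtends δ = 22.7/3440.065 = 0.006599 rad at the centre.
With φ₁ = -44.562° = -0.777754 rad and θ = 79° = 1.378810 rad:
sin φ₂ = sin φ₁ cos δ + cos φ₁ sin δ cos θ = (-0.701681)(0.999978) + (0.712492)(0.006599)(0.190809) = -0.700768
φ₂ = asin(-0.700768) = -0.776474 rad = -44.489°.
For the longitude increment, Δλ = atan2( sin θ sin δ cos φ₁, cos δ − sin φ₁ sin φ₂ ) = atan2(0.004615, 0.508263) = 0.520°.
Hence λ₂ = -123.896° + 0.520° = -123.376°.

latitude -44.489°, longitude -123.376°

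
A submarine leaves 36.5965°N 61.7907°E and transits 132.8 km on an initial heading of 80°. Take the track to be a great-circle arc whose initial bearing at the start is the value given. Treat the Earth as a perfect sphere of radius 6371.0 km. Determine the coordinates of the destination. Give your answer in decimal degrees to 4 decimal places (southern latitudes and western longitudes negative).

Angular distance δ = d/R = 132.8 / 6371 = 0.020844 rad.
With φ₁ = 36.5965° = 0.638729 rad and θ = 80° = 1.396263 rad:
Destination latitude: φ₂ = arcsin( sin φ₁ cos δ + cos φ₁ sin δ cos θ ) = arcsin(0.598952) = 36.7949°.
Δλ = atan2( sin θ sin δ cos φ₁ , cos δ − sin φ₁ sin φ₂ ) = atan2(0.016480, 0.642702) = 0.025636 rad = 1.4688°.
Hence λ₂ = 61.7907° + 1.4688° = 63.2595°.

latitude 36.7949°, longitude 63.2595°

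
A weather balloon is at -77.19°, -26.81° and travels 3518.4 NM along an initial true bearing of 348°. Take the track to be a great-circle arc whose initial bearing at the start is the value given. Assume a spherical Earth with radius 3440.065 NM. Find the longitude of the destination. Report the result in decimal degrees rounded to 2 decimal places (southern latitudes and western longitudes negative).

longitude -37.62°

The arc subtends δ = 3518.4/3440.065 = 1.022771 rad at the centre.
With φ₁ = -77.19° = -1.347220 rad and θ = 348° = 6.073746 rad:
Applying the spherical law of cosines for sides, sin φ₂ = sin φ₁ cos δ + cos φ₁ sin δ cos θ = -0.322921, so φ₂ = -18.84°.
Then Δλ = atan2(-0.039347, 0.206118) = -0.188626 rad, from sin θ sin δ cos φ₁ over cos δ − sin φ₁ sin φ₂.
λ₂ = λ₁ + Δλ = -37.62°.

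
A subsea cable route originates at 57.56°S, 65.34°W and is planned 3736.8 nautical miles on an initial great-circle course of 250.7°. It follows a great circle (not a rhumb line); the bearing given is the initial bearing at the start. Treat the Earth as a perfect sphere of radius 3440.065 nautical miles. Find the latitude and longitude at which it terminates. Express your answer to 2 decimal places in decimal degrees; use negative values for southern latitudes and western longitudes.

latitude -33.37°, longitude -155.13°

Central angle δ = d/R = 1.086259 rad.
With φ₁ = -57.56° = -1.004612 rad and θ = 250.7° = 4.375540 rad:
Applying the spherical law of cosines for sides, sin φ₂ = sin φ₁ cos δ + cos φ₁ sin δ cos θ = -0.549998, so φ₂ = -33.37°.
Δλ = atan2( sin θ sin δ cos φ₁ , cos δ − sin φ₁ sin φ₂ ) = atan2(-0.447993, 0.001626) = -1.567166 rad = -89.79°.
λ₂ = λ₁ + Δλ = -155.13°.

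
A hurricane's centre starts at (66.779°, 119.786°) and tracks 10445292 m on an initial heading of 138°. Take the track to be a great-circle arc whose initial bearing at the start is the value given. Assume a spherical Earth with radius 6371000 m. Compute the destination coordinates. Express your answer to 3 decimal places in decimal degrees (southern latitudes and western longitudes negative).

latitude -20.818°, longitude 165.362°

The arc subtends δ = 10445292/6371000 = 1.639506 rad at the centre.
Converting: φ₁ = 1.165513 rad, θ = 2.408554 rad.
sin φ₂ = sin φ₁ cos δ + cos φ₁ sin δ cos θ = (0.918991)(-0.068656) + (0.394279)(0.997640)(-0.743145) = -0.355409
φ₂ = asin(-0.355409) = -0.363351 rad = -20.818°.
For the longitude increment, Δλ = atan2( sin θ sin δ cos φ₁, cos δ − sin φ₁ sin φ₂ ) = atan2(0.263201, 0.257962) = 45.576°.
Hence λ₂ = 119.786° + 45.576° = 165.362°.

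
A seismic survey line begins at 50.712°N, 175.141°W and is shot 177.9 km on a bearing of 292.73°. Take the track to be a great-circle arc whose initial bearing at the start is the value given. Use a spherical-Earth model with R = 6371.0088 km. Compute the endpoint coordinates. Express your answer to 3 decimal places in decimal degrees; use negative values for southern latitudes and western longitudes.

latitude 51.307°, longitude -177.502°

The arc subtends δ = 177.9/6371.0088 = 0.027923 rad at the centre.
Start latitude φ₁ = 0.885091 rad; initial bearing θ = 5.109102 rad.
Destination latitude: φ₂ = arcsin( sin φ₁ cos δ + cos φ₁ sin δ cos θ ) = arcsin(0.780502) = 51.307°.
Δλ = atan2( sin θ sin δ cos φ₁ , cos δ − sin φ₁ sin φ₂ ) = atan2(-0.016306, 0.395523) = -0.041204 rad = -2.361°.
Hence λ₂ = -175.141° + -2.361° = -177.502°.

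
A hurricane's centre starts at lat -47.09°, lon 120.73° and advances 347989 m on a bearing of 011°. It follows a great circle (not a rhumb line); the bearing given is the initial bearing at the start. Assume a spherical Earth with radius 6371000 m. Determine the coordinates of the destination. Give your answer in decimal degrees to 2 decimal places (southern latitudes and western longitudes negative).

Central angle δ = d/R = 0.054621 rad.
Start latitude φ₁ = -0.821876 rad; initial bearing θ = 0.191986 rad.
Applying the spherical law of cosines for sides, sin φ₂ = sin φ₁ cos δ + cos φ₁ sin δ cos θ = -0.694845, so φ₂ = -44.01°.
Δλ = atan2( sin θ sin δ cos φ₁ , cos δ − sin φ₁ sin φ₂ ) = atan2(0.007092, 0.489588) = 0.014485 rad = 0.83°.
λ₂ = 120.73° + 0.83° = 121.56°.

latitude -44.01°, longitude 121.56°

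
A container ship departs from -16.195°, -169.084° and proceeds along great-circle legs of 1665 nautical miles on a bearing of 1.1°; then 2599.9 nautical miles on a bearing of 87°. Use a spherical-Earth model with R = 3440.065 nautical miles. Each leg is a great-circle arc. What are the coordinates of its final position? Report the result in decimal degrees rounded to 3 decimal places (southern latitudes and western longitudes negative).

latitude 10.408°, longitude -124.425°

Apply the spherical direct solution leg by leg, carrying full precision between legs.
Leg 1: from (-16.195°, -169.084°), δ = 1665/3440.065 = 0.484002 rad, θ = 1.1° → φ = 11.531°, λ = -168.562°.
Leg 2: from (11.531°, -168.562°), δ = 2599.9/3440.065 = 0.755771 rad, θ = 87° → φ = 10.408°, λ = -124.425°.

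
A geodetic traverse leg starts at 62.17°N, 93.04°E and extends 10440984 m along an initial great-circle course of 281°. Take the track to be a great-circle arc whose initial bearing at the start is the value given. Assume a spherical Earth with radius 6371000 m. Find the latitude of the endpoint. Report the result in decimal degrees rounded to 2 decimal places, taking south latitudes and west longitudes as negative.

latitude 1.65°

The arc subtends δ = 10440984/6371000 = 1.638830 rad at the centre.
Converting: φ₁ = 1.085071 rad, θ = 4.904375 rad.
Applying the spherical law of cosines for sides, sin φ₂ = sin φ₁ cos δ + cos φ₁ sin δ cos θ = 0.028755, so φ₂ = 1.65°.
Then Δλ = atan2(-0.457212, -0.093410) = -1.772326 rad, from sin θ sin δ cos φ₁ over cos δ − sin φ₁ sin φ₂.
λ₂ = λ₁ + Δλ = -8.51°.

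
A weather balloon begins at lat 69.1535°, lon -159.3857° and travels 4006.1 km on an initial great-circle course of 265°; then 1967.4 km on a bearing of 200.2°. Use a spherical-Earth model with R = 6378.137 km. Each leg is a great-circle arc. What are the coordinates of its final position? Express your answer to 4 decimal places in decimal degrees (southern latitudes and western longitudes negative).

Apply the spherical direct solution leg by leg, carrying full precision between legs.
Leg 1: from (69.1535°, -159.3857°), δ = 4006.1/6378.137 = 0.628099 rad, θ = 265° → φ = 47.5573°, λ = 140.4558°.
Leg 2: from (47.5573°, 140.4558°), δ = 1967.4/6378.137 = 0.308460 rad, θ = 200.2° → φ = 30.7201°, λ = 133.4516°.

latitude 30.7201°, longitude 133.4516°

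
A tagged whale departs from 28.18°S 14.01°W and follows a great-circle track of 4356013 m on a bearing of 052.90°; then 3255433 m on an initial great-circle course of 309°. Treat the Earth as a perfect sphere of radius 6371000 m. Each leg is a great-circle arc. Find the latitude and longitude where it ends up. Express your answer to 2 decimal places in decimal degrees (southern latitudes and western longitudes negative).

Apply the spherical direct solution leg by leg, carrying full precision between legs.
Leg 1: from (-28.18°, -14.01°), δ = 4356013/6371000 = 0.683725 rad, θ = 52.9° → φ = -1.73°, λ = 16.26°.
Leg 2: from (-1.73°, 16.26°), δ = 3255433/6371000 = 0.510977 rad, θ = 309° → φ = 16.34°, λ = -7.07°.

latitude 16.34°, longitude -7.07°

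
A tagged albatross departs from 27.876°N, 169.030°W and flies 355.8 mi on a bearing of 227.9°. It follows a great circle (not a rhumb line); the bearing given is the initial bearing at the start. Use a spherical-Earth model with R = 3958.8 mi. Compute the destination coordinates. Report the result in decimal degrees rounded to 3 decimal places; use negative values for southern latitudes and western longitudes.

δ = 355.8/3958.8 = 0.089876 rad (5.1495°).
With φ₁ = 27.876° = 0.486528 rad and θ = 227.9° = 3.977605 rad:
Destination latitude: φ₂ = arcsin( sin φ₁ cos δ + cos φ₁ sin δ cos θ ) = arcsin(0.412481) = 24.361°.
For the longitude increment, Δλ = atan2( sin θ sin δ cos φ₁, cos δ − sin φ₁ sin φ₂ ) = atan2(-0.058868, 0.803104) = -4.192°.
λ₂ = λ₁ + Δλ = -173.222°.

latitude 24.361°, longitude -173.222°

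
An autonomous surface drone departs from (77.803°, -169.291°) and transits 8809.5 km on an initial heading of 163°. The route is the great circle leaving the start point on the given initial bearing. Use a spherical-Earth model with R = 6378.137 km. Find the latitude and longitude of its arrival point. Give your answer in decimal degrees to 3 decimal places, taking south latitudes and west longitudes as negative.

latitude -0.815°, longitude -152.603°

δ = 8809.5/6378.137 = 1.381203 rad (79.1371°).
Start latitude φ₁ = 1.357919 rad; initial bearing θ = 2.844887 rad.
Destination latitude: φ₂ = arcsin( sin φ₁ cos δ + cos φ₁ sin δ cos θ ) = arcsin(-0.014216) = -0.815°.
Δλ = atan2( sin θ sin δ cos φ₁ , cos δ − sin φ₁ sin φ₂ ) = atan2(0.060664, 0.202355) = 0.291262 rad = 16.688°.
λ₂ = λ₁ + Δλ = -152.603°.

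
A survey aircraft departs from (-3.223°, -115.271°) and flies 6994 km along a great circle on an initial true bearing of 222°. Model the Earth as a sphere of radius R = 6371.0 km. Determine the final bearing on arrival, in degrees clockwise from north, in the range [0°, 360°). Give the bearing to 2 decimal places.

final bearing 246.68°

Angular distance δ = d/R = 6994 / 6371 = 1.097787 rad.
Converting: φ₁ = -0.056252 rad, θ = 3.874631 rad.
Applying the spherical law of cosines for sides, sin φ₂ = sin φ₁ cos δ + cos φ₁ sin δ cos θ = -0.686115, so φ₂ = -43.323°.
Then Δλ = atan2(-0.594719, 0.416992) = -0.959293 rad, from sin θ sin δ cos φ₁ over cos δ − sin φ₁ sin φ₂.
λ₂ = -115.271° + -54.963° = -170.234°.
The forward bearing on arrival equals the back-azimuth from the destination plus 180°.
Back-azimuth from P₂ (-43.32°, -170.23°) to P₁ (-3.22°, -115.27°), with Δλ' = λ₁ − λ₂ = 54.96°: atan2( sin Δλ' cos φ₁ , cos φ₂ sin φ₁ − sin φ₂ cos φ₁ cos Δλ' ) = 66.68°.
Final bearing = (66.68° + 180°) mod 360° = 246.68°.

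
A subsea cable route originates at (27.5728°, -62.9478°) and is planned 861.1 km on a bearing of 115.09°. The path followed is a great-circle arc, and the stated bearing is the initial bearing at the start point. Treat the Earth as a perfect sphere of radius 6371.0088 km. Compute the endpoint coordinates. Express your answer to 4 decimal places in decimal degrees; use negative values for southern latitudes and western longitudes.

latitude 24.0796°, longitude -55.2664°

Angular distance δ = d/R = 861.1 / 6371.0088 = 0.135159 rad.
With φ₁ = 27.5728° = 0.481236 rad and θ = 115.09° = 2.008699 rad:
Destination latitude: φ₂ = arcsin( sin φ₁ cos δ + cos φ₁ sin δ cos θ ) = arcsin(0.408005) = 24.0796°.
Then Δλ = atan2(0.108173, 0.802025) = 0.134066 rad, from sin θ sin δ cos φ₁ over cos δ − sin φ₁ sin φ₂.
λ₂ = λ₁ + Δλ = -55.2664°.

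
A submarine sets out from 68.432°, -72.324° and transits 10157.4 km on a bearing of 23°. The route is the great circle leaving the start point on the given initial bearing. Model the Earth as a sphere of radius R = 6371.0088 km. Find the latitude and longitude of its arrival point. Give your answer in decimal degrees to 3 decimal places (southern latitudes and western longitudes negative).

δ = 10157.4/6371.0088 = 1.594316 rad (91.3476°).
With φ₁ = 68.432° = 1.194364 rad and θ = 23° = 0.401426 rad:
Applying the spherical law of cosines for sides, sin φ₂ = sin φ₁ cos δ + cos φ₁ sin δ cos θ = 0.316418, so φ₂ = 18.446°.
Then Δλ = atan2(0.143595, -0.317780) = 2.717186 rad, from sin θ sin δ cos φ₁ over cos δ − sin φ₁ sin φ₂.
λ₂ = -72.324° + 155.683° = 83.359°.

latitude 18.446°, longitude 83.359°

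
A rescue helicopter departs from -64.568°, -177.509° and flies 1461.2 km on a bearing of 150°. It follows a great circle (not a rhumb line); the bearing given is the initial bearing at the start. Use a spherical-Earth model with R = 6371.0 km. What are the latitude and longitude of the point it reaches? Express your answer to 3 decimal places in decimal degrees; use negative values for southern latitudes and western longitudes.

Angular distance δ = d/R = 1461.2 / 6371 = 0.229352 rad.
With φ₁ = -64.568° = -1.126924 rad and θ = 150° = 2.617994 rad:
Destination latitude: φ₂ = arcsin( sin φ₁ cos δ + cos φ₁ sin δ cos θ ) = arcsin(-0.963998) = -74.579°.
Then Δλ = atan2(0.048816, 0.103231) = 0.441715 rad, from sin θ sin δ cos φ₁ over cos δ − sin φ₁ sin φ₂.
λ₂ = λ₁ + Δλ = -152.201°.

latitude -74.579°, longitude -152.201°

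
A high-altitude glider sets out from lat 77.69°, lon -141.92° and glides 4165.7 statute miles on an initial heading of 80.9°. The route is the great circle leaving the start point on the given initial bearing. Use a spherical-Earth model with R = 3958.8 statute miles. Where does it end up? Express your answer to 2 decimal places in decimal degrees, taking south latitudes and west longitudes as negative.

Central angle δ = d/R = 1.052263 rad.
With φ₁ = 77.69° = 1.355946 rad and θ = 80.9° = 1.411971 rad:
Applying the spherical law of cosines for sides, sin φ₂ = sin φ₁ cos δ + cos φ₁ sin δ cos θ = 0.513499, so φ₂ = 30.90°.
For the longitude increment, Δλ = atan2( sin θ sin δ cos φ₁, cos δ − sin φ₁ sin φ₂ ) = atan2(0.182844, -0.006086) = 91.91°.
λ₂ = -141.92° + 91.91° = -50.01°.

latitude 30.90°, longitude -50.01°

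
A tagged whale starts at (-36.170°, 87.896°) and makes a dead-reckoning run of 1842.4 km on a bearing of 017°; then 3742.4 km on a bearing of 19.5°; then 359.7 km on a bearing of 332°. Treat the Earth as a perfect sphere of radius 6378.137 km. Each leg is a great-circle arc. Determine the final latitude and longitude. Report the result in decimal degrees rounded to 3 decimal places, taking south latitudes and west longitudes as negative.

latitude 14.486°, longitude 102.299°

Apply the spherical direct solution leg by leg, carrying full precision between legs.
Leg 1: from (-36.170°, 87.896°), δ = 1842.4/6378.137 = 0.288862 rad, θ = 17° → φ = -20.232°, λ = 92.988°.
Leg 2: from (-20.232°, 92.988°), δ = 3742.4/6378.137 = 0.586754 rad, θ = 19.5° → φ = 11.638°, λ = 103.865°.
Leg 3: from (11.638°, 103.865°), δ = 359.7/6378.137 = 0.056396 rad, θ = 332° → φ = 14.486°, λ = 102.299°.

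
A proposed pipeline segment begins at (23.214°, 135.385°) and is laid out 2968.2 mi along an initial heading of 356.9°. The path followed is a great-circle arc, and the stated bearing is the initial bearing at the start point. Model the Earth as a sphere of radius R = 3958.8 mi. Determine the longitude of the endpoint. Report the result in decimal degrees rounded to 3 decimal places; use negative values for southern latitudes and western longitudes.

The arc subtends δ = 2968.2/3958.8 = 0.749773 rad at the centre.
Start latitude φ₁ = 0.405161 rad; initial bearing θ = 6.229080 rad.
sin φ₂ = sin φ₁ cos δ + cos φ₁ sin δ cos θ = (0.394166)(0.731844) + (0.919039)(0.681472)(0.998537) = 0.913852
φ₂ = asin(0.913852) = 1.152671 rad = 66.043°.
Then Δλ = atan2(-0.033870, 0.371634) = -0.090886 rad, from sin θ sin δ cos φ₁ over cos δ − sin φ₁ sin φ₂.
λ₂ = λ₁ + Δλ = 130.178°.

longitude 130.178°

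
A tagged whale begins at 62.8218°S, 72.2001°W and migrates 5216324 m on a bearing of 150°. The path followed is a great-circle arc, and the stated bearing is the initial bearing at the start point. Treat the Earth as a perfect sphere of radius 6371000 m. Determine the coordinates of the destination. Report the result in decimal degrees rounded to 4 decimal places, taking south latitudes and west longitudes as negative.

latitude -63.7126°, longitude 52.2619°

Angular distance δ = d/R = 5216324 / 6371000 = 0.818761 rad.
With φ₁ = -62.8218° = -1.096447 rad and θ = 150° = 2.617994 rad:
Applying the spherical law of cosines for sides, sin φ₂ = sin φ₁ cos δ + cos φ₁ sin δ cos θ = -0.896584, so φ₂ = -63.7126°.
Δλ = atan2( sin θ sin δ cos φ₁ , cos δ − sin φ₁ sin φ₂ ) = atan2(0.166786, -0.114466) = 2.172271 rad = 124.4620°.
λ₂ = λ₁ + Δλ = 52.2619°.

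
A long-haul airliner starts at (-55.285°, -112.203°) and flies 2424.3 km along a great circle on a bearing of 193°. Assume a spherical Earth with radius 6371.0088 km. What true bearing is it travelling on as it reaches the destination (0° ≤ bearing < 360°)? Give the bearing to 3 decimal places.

final bearing 211.395°

δ = 2424.3/6371.0088 = 0.380521 rad (21.8022°).
With φ₁ = -55.285° = -0.964905 rad and θ = 193° = 3.368485 rad:
Destination latitude: φ₂ = arcsin( sin φ₁ cos δ + cos φ₁ sin δ cos θ ) = arcsin(-0.969290) = -75.764°.
Δλ = atan2( sin θ sin δ cos φ₁ , cos δ − sin φ₁ sin φ₂ ) = atan2(-0.047580, 0.131720) = -0.346637 rad = -19.861°.
λ₂ = λ₁ + Δλ = -132.064°.
The forward bearing on arrival equals the back-azimuth from the destination plus 180°.
Back-azimuth from P₂ (-75.764°, -132.064°) to P₁ (-55.285°, -112.203°), with Δλ' = λ₁ − λ₂ = 19.861°: atan2( sin Δλ' cos φ₁ , cos φ₂ sin φ₁ − sin φ₂ cos φ₁ cos Δλ' ) = 31.395°.
Final bearing = (31.395° + 180°) mod 360° = 211.395°.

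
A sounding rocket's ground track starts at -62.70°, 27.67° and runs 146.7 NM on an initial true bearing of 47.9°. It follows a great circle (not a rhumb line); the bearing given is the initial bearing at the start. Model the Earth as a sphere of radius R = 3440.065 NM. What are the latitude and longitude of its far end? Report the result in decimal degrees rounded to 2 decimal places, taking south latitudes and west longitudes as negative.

latitude -61.01°, longitude 31.41°

δ = 146.7/3440.065 = 0.042645 rad (2.4434°).
Converting: φ₁ = -1.094321 rad, θ = 0.836013 rad.
Destination latitude: φ₂ = arcsin( sin φ₁ cos δ + cos φ₁ sin δ cos θ ) = arcsin(-0.874701) = -61.01°.
Then Δλ = atan2(0.014508, 0.221817) = 0.065312 rad, from sin θ sin δ cos φ₁ over cos δ − sin φ₁ sin φ₂.
Hence λ₂ = 27.67° + 3.74° = 31.41°.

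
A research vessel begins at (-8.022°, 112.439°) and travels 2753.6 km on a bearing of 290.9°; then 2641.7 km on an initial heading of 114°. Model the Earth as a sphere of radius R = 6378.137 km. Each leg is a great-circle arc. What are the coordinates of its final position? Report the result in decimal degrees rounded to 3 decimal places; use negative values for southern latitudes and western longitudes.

latitude -8.301°, longitude 111.233°

Apply the spherical direct solution leg by leg, carrying full precision between legs.
Leg 1: from (-8.022°, 112.439°), δ = 2753.6/6378.137 = 0.431725 rad, θ = 290.9° → φ = 1.207°, λ = 89.423°.
Leg 2: from (1.207°, 89.423°), δ = 2641.7/6378.137 = 0.414181 rad, θ = 114° → φ = -8.301°, λ = 111.233°.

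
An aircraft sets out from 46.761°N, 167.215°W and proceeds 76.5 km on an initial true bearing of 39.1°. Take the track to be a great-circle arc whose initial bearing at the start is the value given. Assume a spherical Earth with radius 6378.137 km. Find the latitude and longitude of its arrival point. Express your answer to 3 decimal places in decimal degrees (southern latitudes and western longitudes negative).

latitude 47.293°, longitude -166.576°

δ = 76.5/6378.137 = 0.011994 rad (0.6872°).
Converting: φ₁ = 0.816133 rad, θ = 0.682424 rad.
sin φ₂ = sin φ₁ cos δ + cos φ₁ sin δ cos θ = (0.728503)(0.999928) + (0.685043)(0.011994)(0.776046) = 0.734826
φ₂ = asin(0.734826) = 0.825411 rad = 47.293°.
Δλ = atan2( sin θ sin δ cos φ₁ , cos δ − sin φ₁ sin φ₂ ) = atan2(0.005182, 0.464605) = 0.011153 rad = 0.639°.
λ₂ = -167.215° + 0.639° = -166.576°.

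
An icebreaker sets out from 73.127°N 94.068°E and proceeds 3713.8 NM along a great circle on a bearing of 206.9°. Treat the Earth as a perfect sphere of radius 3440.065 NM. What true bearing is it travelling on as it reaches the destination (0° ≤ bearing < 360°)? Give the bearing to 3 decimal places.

Angular distance δ = d/R = 3713.8 / 3440.065 = 1.079573 rad.
Start latitude φ₁ = 1.276307 rad; initial bearing θ = 3.611086 rad.
Applying the spherical law of cosines for sides, sin φ₂ = sin φ₁ cos δ + cos φ₁ sin δ cos θ = 0.223160, so φ₂ = 12.895°.
Δλ = atan2( sin θ sin δ cos φ₁ , cos δ − sin φ₁ sin φ₂ ) = atan2(-0.115792, 0.258152) = -0.421641 rad = -24.158°.
λ₂ = λ₁ + Δλ = 69.910°.
The forward bearing on arrival equals the back-azimuth from the destination plus 180°.
Back-azimuth from P₂ (12.895°, 69.910°) to P₁ (73.127°, 94.068°), with Δλ' = λ₁ − λ₂ = 24.158°: atan2( sin Δλ' cos φ₁ , cos φ₂ sin φ₁ − sin φ₂ cos φ₁ cos Δλ' ) = 7.742°.
Final bearing = (7.742° + 180°) mod 360° = 187.742°.

final bearing 187.742°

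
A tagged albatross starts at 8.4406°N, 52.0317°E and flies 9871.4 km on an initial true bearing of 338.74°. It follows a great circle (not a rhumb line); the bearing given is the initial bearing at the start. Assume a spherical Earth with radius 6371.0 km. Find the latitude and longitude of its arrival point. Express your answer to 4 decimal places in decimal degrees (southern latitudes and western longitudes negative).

latitude 67.6346°, longitude -55.6587°

Angular distance δ = d/R = 9871.4 / 6371 = 1.549427 rad.
Start latitude φ₁ = 0.147316 rad; initial bearing θ = 5.912128 rad.
Destination latitude: φ₂ = arcsin( sin φ₁ cos δ + cos φ₁ sin δ cos θ ) = arcsin(0.924776) = 67.6346°.
Then Δλ = atan2(-0.358591, -0.114375) = -1.879552 rad, from sin θ sin δ cos φ₁ over cos δ − sin φ₁ sin φ₂.
Hence λ₂ = 52.0317° + -107.6904° = -55.6587°.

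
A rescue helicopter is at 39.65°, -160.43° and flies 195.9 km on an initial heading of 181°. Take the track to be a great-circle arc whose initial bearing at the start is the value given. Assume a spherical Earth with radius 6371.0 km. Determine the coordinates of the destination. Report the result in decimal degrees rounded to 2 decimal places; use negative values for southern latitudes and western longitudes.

latitude 37.89°, longitude -160.47°

δ = 195.9/6371 = 0.030749 rad (1.7618°).
Converting: φ₁ = 0.692023 rad, θ = 3.159046 rad.
Destination latitude: φ₂ = arcsin( sin φ₁ cos δ + cos φ₁ sin δ cos θ ) = arcsin(0.614127) = 37.89°.
Then Δλ = atan2(-0.000413, 0.607655) = -0.000680 rad, from sin θ sin δ cos φ₁ over cos δ − sin φ₁ sin φ₂.
Hence λ₂ = -160.43° + -0.04° = -160.47°.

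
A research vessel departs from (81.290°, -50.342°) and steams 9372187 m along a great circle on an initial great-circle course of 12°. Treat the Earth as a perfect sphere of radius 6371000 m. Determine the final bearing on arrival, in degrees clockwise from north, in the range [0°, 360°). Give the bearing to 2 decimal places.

final bearing 178.14°

δ = 9372187/6371000 = 1.471070 rad (84.2861°).
Converting: φ₁ = 1.418778 rad, θ = 0.209440 rad.
Applying the spherical law of cosines for sides, sin φ₂ = sin φ₁ cos δ + cos φ₁ sin δ cos θ = 0.245801, so φ₂ = 14.229°.
For the longitude increment, Δλ = atan2( sin θ sin δ cos φ₁, cos δ − sin φ₁ sin φ₂ ) = atan2(0.031328, -0.143405) = 167.677°.
λ₂ = λ₁ + Δλ = 117.335°.
The forward bearing on arrival equals the back-azimuth from the destination plus 180°.
Back-azimuth from P₂ (14.23°, 117.33°) to P₁ (81.29°, -50.34°), with Δλ' = λ₁ − λ₂ = -167.68°: atan2( sin Δλ' cos φ₁ , cos φ₂ sin φ₁ − sin φ₂ cos φ₁ cos Δλ' ) = 358.14°.
Final bearing = (358.14° + 180°) mod 360° = 178.14°.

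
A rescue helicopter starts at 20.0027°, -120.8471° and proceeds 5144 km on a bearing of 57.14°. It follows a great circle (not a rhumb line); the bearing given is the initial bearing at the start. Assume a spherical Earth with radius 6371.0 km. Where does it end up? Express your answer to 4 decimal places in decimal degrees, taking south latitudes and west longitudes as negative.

Angular distance δ = d/R = 5144 / 6371 = 0.807409 rad.
With φ₁ = 20.0027° = 0.349113 rad and θ = 57.14° = 0.997281 rad:
Destination latitude: φ₂ = arcsin( sin φ₁ cos δ + cos φ₁ sin δ cos θ ) = arcsin(0.604865) = 37.2191°.
Then Δλ = atan2(0.570287, 0.484470) = 0.866581 rad, from sin θ sin δ cos φ₁ over cos δ − sin φ₁ sin φ₂.
λ₂ = λ₁ + Δλ = -71.1957°.

latitude 37.2191°, longitude -71.1957°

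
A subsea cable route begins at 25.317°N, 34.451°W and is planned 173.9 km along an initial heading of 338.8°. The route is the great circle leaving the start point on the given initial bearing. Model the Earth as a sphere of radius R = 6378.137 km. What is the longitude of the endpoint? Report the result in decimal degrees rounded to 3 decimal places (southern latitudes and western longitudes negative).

longitude -35.084°

Central angle δ = d/R = 0.027265 rad.
Converting: φ₁ = 0.441865 rad, θ = 5.913176 rad.
Applying the spherical law of cosines for sides, sin φ₂ = sin φ₁ cos δ + cos φ₁ sin δ cos θ = 0.450443, so φ₂ = 26.772°.
Then Δλ = atan2(-0.008912, 0.807007) = -0.011042 rad, from sin θ sin δ cos φ₁ over cos δ − sin φ₁ sin φ₂.
Hence λ₂ = -34.451° + -0.633° = -35.084°.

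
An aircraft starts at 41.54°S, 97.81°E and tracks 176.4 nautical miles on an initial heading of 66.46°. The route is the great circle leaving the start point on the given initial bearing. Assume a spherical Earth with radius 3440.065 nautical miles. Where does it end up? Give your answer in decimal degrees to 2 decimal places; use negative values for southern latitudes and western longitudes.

Angular distance δ = d/R = 176.4 / 3440.065 = 0.051278 rad.
Converting: φ₁ = -0.725010 rad, θ = 1.159946 rad.
Applying the spherical law of cosines for sides, sin φ₂ = sin φ₁ cos δ + cos φ₁ sin δ cos θ = -0.646949, so φ₂ = -40.31°.
Then Δλ = atan2(0.035172, 0.569666) = 0.061663 rad, from sin θ sin δ cos φ₁ over cos δ − sin φ₁ sin φ₂.
Hence λ₂ = 97.81° + 3.53° = 101.34°.

latitude -40.31°, longitude 101.34°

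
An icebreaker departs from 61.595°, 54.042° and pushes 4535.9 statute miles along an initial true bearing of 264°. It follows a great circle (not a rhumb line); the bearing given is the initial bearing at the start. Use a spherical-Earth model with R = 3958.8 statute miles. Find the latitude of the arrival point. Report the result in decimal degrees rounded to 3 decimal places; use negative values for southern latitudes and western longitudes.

latitude 18.506°

Central angle δ = d/R = 1.145776 rad.
Start latitude φ₁ = 1.075036 rad; initial bearing θ = 4.607669 rad.
Applying the spherical law of cosines for sides, sin φ₂ = sin φ₁ cos δ + cos φ₁ sin δ cos θ = 0.317396, so φ₂ = 18.506°.
For the longitude increment, Δλ = atan2( sin θ sin δ cos φ₁, cos δ − sin φ₁ sin φ₂ ) = atan2(-0.431004, 0.133155) = -72.832°.
Hence λ₂ = 54.042° + -72.832° = -18.790°.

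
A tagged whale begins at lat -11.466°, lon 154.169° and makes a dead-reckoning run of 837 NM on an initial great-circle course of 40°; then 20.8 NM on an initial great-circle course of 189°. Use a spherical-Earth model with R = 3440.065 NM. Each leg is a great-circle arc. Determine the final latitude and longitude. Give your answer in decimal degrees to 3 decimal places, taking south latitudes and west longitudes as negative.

latitude -1.033°, longitude 163.024°

Apply the spherical direct solution leg by leg, carrying full precision between legs.
Leg 1: from (-11.466°, 154.169°), δ = 837/3440.065 = 0.243309 rad, θ = 40° → φ = -0.691°, λ = 163.078°.
Leg 2: from (-0.691°, 163.078°), δ = 20.8/3440.065 = 0.006046 rad, θ = 189° → φ = -1.033°, λ = 163.024°.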